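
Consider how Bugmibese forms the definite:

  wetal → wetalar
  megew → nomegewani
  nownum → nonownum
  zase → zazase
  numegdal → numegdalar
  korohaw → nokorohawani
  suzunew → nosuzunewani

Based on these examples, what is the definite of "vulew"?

novulewani

korohaw and wetal both have last vowel 'a' yet inflect differently (nokorohawani, wetalar), so the last vowel is not what conditions the rule; the final letter is.
"vulew" ends in -w. The stems ending in -w (megew → nomegewani, korohaw → nokorohawani, suzunew → nosuzunewani) add no- … -ani around the stem.
The other patterns: stems ending in -l add -ar; stems ending in -e or -m repeat the first consonant+vowel as a prefix.
So vulew → novulewani.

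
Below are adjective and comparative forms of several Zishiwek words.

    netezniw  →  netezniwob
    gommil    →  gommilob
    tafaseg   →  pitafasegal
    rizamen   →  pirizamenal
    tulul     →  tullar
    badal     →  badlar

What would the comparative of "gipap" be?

gippar

gommil and tulul both end in -l yet inflect differently (gommilob, tullar), so the final letter is not what conditions the rule; the last vowel is.
"gipap" has last vowel 'a'. The one such stem in the data (badal → badlar) deletes the last vowel and adds -ar (as does tulul), so the same rule applies.
So gipap → gippar.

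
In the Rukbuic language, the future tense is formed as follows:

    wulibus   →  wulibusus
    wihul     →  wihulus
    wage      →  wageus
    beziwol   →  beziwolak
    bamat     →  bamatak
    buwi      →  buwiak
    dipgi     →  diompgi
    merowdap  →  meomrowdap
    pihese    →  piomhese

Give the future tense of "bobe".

wihul and beziwol both end in -l yet inflect differently (wihulus, beziwolak), so the final letter is not what conditions the rule; the first letter is.
"bobe" begins with b-. The stems beginning with b- (beziwol → beziwolak, bamat → bamatak, buwi → buwiak) add -ak.
So bobe → bobeak.

bobeak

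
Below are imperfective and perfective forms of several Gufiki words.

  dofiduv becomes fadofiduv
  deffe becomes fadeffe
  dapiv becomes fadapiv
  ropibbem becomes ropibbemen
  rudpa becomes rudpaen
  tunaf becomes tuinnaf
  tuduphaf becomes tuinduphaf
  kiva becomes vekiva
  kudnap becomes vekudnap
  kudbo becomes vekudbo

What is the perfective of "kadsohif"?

rudpa and kiva both end in -a yet inflect differently (rudpaen, vekiva), so the final letter is not what conditions the rule; the first letter is.
"kadsohif" begins with k-. The stems beginning with k- (kiva → vekiva, kudnap → vekudnap, kudbo → vekudbo) add the prefix ve-.
So kadsohif → vekadsohif.

vekadsohif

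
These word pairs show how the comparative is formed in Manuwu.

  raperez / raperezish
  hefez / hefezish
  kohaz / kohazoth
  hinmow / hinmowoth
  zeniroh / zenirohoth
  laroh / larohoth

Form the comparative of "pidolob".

pidoloboth

"pidolob" has last vowel 'o'. The stems whose last vowel is 'o' (hinmow → hinmowoth, zeniroh → zenirohoth, laroh → larohoth) add -oth.
The other pattern: stems whose last vowel is 'e' add -ish.
So pidolob → pidoloboth.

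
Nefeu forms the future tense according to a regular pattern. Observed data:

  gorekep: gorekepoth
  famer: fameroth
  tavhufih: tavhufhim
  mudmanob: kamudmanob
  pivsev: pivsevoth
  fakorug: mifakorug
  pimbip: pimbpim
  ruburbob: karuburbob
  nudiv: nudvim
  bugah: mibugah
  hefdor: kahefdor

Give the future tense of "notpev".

famer and hefdor both end in -r yet inflect differently (fameroth, kahefdor), so the final letter is not what conditions the rule; the last vowel is.
"notpev" has last vowel 'e'. The stems whose last vowel is 'e' (famer → fameroth, pivsev → pivsevoth, gorekep → gorekepoth) add -oth.
The other patterns: stems whose last vowel is 'a' or 'u' add the prefix mi-; stems whose last vowel is 'o' add the prefix ka-; stems whose last vowel is 'i' delete the last vowel and add -im.
So notpev → notpevoth.

notpevoth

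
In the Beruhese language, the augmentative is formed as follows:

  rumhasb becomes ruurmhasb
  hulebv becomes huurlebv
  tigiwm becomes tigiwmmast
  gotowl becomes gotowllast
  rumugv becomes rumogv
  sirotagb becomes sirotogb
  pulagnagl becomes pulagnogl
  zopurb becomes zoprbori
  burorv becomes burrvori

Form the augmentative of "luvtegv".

luvtogv

hulebv and rumugv both end in -v yet inflect differently (huurlebv, rumogv), so the final letter is not what conditions the rule; the second-to-last letter is.
"luvtegv" has second-to-last letter 'g'. The stems whose second-to-last letter is 'g' (rumugv → rumogv, sirotagb → sirotogb, pulagnagl → pulagnogl) change the last vowel to 'o'.
So luvtegv → luvtogv.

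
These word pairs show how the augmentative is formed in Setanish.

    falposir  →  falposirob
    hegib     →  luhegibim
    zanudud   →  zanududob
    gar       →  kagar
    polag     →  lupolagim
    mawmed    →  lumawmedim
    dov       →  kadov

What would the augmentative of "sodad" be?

"sodad" has 2 vowels. The stems with 2 vowels (polag → lupolagim, hegib → luhegibim, mawmed → lumawmedim) add lu- … -im around the stem.
The other patterns: stems with 1 vowel add the prefix ka-; stems with 3 vowels add -ob.
So sodad → lusodadim.

lusodadim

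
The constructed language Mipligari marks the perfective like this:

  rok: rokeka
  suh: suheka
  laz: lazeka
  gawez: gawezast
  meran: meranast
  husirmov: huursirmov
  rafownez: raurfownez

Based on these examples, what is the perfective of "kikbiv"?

kikbivast

"kikbiv" has 2 vowels. The stems with 2 vowels (gawez → gawezast, meran → meranast) add -ast.
So kikbiv → kikbivast.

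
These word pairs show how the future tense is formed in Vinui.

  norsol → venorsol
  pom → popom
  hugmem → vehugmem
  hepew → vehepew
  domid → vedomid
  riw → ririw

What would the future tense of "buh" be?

riw and hepew both end in -w yet inflect differently (ririw, vehepew), so the final letter is not what conditions the rule; the number of vowels is.
"buh" has 1 vowel. The stems with 1 vowel (riw → ririw, pom → popom) repeat the first consonant+vowel as a prefix.
So buh → bubuh.

bubuh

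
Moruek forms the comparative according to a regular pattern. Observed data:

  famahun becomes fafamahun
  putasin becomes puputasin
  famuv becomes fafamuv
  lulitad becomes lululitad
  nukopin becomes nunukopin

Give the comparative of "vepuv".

Every pair shown (famahun → fafamahun, putasin → puputasin, famuv → fafamuv, …) follows the same rule: repeat the first consonant+vowel as a prefix.
So vepuv → vevepuv.

vevepuv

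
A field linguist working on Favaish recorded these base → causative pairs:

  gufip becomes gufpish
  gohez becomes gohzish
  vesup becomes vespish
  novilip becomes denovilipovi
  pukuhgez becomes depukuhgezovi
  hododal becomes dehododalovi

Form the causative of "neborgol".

gufip and novilip both end in -p yet inflect differently (gufpish, denovilipovi), so the final letter is not what conditions the rule; the number of vowels is.
"neborgol" has 3 vowels. The stems with 3 vowels (novilip → denovilipovi, pukuhgez → depukuhgezovi, hododal → dehododalovi) add de- … -ovi around the stem.
So neborgol → deneborgolovi.

deneborgolovi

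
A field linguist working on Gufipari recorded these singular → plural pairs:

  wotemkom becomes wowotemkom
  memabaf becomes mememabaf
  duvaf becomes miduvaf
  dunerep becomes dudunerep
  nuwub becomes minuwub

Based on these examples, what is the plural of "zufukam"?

"zufukam" has 3 vowels. The stems with 3 vowels (dunerep → dudunerep, memabaf → mememabaf, wotemkom → wowotemkom) repeat the first consonant+vowel as a prefix.
The other pattern: stems with 2 vowels add the prefix mi-.
So zufukam → zuzufukam.

zuzufukam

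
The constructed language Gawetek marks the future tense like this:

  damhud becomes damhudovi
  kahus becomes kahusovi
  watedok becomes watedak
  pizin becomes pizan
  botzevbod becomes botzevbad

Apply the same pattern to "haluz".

haluzovi

"haluz" has last vowel 'u'. The stems whose last vowel is 'u' (damhud → damhudovi, kahus → kahusovi) add -ovi.
The other pattern: stems whose last vowel is 'i' or 'o' change the last vowel to 'a'.
So haluz → haluzovi.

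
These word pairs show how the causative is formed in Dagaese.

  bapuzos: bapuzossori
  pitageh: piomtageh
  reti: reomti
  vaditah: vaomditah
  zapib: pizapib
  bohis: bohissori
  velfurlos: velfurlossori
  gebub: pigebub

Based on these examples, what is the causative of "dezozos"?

zapib and bohis both have last vowel 'i' yet inflect differently (pizapib, bohissori), so the last vowel is not what conditions the rule; the final letter is.
"dezozos" ends in -s. The stems ending in -s (bapuzos → bapuzossori, bohis → bohissori, velfurlos → velfurlossori) double the final consonant and add -ori.
So dezozos → dezozossori.

dezozossori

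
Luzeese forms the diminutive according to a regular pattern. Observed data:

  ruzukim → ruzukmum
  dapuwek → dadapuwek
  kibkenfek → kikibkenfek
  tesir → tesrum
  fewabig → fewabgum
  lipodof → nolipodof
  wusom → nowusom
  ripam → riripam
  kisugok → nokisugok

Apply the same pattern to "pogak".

"pogak" has last vowel 'a'. The one such stem in the data (ripam → riripam) repeats the first consonant+vowel as a prefix (as do kibkenfek, dapuwek), so the same rule applies.
The other patterns: stems whose last vowel is 'o' add the prefix no-; stems whose last vowel is 'i' delete the last vowel and add -um.
So pogak → popogak.

popogak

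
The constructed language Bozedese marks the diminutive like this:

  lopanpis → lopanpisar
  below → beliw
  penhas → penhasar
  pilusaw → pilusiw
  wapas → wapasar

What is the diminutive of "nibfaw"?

nibfiw

"nibfaw" ends in -w. The stems ending in -w (below → beliw, pilusaw → pilusiw) change the last vowel to 'i'.
The other pattern: stems ending in -s add -ar.
So nibfaw → nibfiw.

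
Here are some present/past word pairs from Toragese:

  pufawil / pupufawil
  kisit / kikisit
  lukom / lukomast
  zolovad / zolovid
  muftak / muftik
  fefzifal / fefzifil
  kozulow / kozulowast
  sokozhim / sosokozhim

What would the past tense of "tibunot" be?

pufawil and fefzifal both end in -l yet inflect differently (pupufawil, fefzifil), so the final letter is not what conditions the rule; the last vowel is.
"tibunot" has last vowel 'o'. The stems whose last vowel is 'o' (kozulow → kozulowast, lukom → lukomast) add -ast.
So tibunot → tibunotast.

tibunotast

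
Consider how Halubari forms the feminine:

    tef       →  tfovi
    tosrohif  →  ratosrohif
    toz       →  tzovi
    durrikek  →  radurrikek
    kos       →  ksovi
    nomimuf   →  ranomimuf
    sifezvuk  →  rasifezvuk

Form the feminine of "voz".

"voz" has 1 vowel. The stems with 1 vowel (toz → tzovi, kos → ksovi, tef → tfovi) delete the last vowel and add -ovi.
So voz → vzovi.

vzovi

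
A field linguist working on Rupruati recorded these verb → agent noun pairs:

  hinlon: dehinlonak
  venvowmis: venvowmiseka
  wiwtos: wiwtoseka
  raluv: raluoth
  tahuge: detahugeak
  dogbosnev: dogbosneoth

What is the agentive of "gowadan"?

wiwtos and hinlon both have last vowel 'o' yet inflect differently (wiwtoseka, dehinlonak), so the last vowel is not what conditions the rule; the final letter is.
"gowadan" ends in -n. The one such stem in the data (hinlon → dehinlonak) adds de- … -ak around the stem, so the same rule applies.
The other patterns: stems ending in -s add -eka; stems ending in -v drop the final letter and add -oth.
So gowadan → degowadanak.

degowadanak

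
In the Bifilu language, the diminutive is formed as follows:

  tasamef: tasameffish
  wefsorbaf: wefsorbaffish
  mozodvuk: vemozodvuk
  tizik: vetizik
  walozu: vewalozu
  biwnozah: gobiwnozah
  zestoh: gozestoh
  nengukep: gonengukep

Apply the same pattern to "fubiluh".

gofubiluh

"fubiluh" ends in -h. The stems ending in -h (biwnozah → gobiwnozah, zestoh → gozestoh) add the prefix go-.
The other patterns: stems ending in -f double the final consonant and add -ish; stems ending in -k or -u add the prefix ve-.
So fubiluh → gofubiluh.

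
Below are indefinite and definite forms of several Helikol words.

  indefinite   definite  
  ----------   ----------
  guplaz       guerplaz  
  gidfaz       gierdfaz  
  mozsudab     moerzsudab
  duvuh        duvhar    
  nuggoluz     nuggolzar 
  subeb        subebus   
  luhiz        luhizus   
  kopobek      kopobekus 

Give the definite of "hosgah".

"hosgah" has last vowel 'a'. The stems whose last vowel is 'a' (guplaz → guerplaz, gidfaz → gierdfaz, mozsudab → moerzsudab) insert -er- after the first vowel.
The other patterns: stems whose last vowel is 'u' delete the last vowel and add -ar; stems whose last vowel is 'e' or 'i' add -us.
So hosgah → hoersgah.

hoersgah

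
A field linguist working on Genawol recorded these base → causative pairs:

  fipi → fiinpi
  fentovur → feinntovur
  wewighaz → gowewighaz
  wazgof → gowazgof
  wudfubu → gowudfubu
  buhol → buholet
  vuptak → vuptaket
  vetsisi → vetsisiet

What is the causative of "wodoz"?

fipi and vetsisi both end in -i yet inflect differently (fiinpi, vetsisiet), so the final letter is not what conditions the rule; the first letter is.
"wodoz" begins with w-. The stems beginning with w- (wewighaz → gowewighaz, wazgof → gowazgof, wudfubu → gowudfubu) add the prefix go-.
The other patterns: stems beginning with f- insert -in- after the first vowel; stems beginning with b- or v- add -et.
So wodoz → gowodoz.

gowodoz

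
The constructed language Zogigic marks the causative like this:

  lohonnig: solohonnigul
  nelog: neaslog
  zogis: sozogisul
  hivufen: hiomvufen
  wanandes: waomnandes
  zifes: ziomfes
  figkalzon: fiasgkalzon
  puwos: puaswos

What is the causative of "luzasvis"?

puwos and zifes both end in -s yet inflect differently (puaswos, ziomfes), so the final letter is not what conditions the rule; the last vowel is.
"luzasvis" has last vowel 'i'. The stems whose last vowel is 'i' (zogis → sozogisul, lohonnig → solohonnigul) add so- … -ul around the stem.
The other patterns: stems whose last vowel is 'o' insert -as- after the first vowel; stems whose last vowel is 'e' insert -om- after the first vowel.
So luzasvis → soluzasvisul.

soluzasvisul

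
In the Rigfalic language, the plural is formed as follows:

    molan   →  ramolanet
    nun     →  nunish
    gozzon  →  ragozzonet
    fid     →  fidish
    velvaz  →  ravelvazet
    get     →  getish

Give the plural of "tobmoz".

"tobmoz" has 2 vowels. The stems with 2 vowels (velvaz → ravelvazet, gozzon → ragozzonet, molan → ramolanet) add ra- … -et around the stem.
So tobmoz → ratobmozet.

ratobmozet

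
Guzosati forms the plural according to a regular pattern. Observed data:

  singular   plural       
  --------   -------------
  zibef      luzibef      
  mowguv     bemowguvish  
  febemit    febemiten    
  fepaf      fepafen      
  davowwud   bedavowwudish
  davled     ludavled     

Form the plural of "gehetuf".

davowwud and davled both end in -d yet inflect differently (bedavowwudish, ludavled), so the final letter is not what conditions the rule; the last vowel is.
"gehetuf" has last vowel 'u'. The stems whose last vowel is 'u' (davowwud → bedavowwudish, mowguv → bemowguvish) add be- … -ish around the stem.
So gehetuf → begehetufish.

begehetufish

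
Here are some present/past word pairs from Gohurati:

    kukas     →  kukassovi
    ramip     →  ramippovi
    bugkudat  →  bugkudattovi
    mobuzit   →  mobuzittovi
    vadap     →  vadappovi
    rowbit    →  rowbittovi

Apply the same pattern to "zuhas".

Every pair shown (kukas → kukassovi, ramip → ramippovi, bugkudat → bugkudattovi, …) follows the same rule: double the final consonant and add -ovi.
So zuhas → zuhassovi.

zuhassovi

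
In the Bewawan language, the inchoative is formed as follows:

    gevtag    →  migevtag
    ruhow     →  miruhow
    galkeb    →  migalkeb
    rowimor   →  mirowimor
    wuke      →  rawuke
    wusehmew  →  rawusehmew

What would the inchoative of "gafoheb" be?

wusehmew and ruhow both end in -w yet inflect differently (rawusehmew, miruhow), so the final letter is not what conditions the rule; the first letter is.
"gafoheb" begins with g-. The stems beginning with g- (gevtag → migevtag, galkeb → migalkeb) add the prefix mi-.
The other pattern: stems beginning with w- add the prefix ra-.
So gafoheb → migafoheb.

migafoheb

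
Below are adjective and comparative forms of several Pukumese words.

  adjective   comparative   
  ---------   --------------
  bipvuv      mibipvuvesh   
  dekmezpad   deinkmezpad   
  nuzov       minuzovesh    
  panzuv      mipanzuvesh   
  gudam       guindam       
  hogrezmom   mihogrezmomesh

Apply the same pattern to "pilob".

mipilobesh

gudam and hogrezmom both end in -m yet inflect differently (guindam, mihogrezmomesh), so the final letter is not what conditions the rule; the last vowel is.
"pilob" has last vowel 'o'. The stems whose last vowel is 'o' (nuzov → minuzovesh, hogrezmom → mihogrezmomesh) add mi- … -esh around the stem.
So pilob → mipilobesh.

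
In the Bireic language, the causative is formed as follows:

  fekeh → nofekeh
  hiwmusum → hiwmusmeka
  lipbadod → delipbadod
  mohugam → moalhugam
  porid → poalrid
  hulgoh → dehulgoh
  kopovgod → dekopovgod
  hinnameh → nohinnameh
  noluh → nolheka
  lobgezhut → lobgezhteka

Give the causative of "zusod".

"zusod" has last vowel 'o'. The stems whose last vowel is 'o' (hulgoh → dehulgoh, lipbadod → delipbadod, kopovgod → dekopovgod) add the prefix de-.
The other patterns: stems whose last vowel is 'e' add the prefix no-; stems whose last vowel is 'u' delete the last vowel and add -eka; stems whose last vowel is 'a' or 'i' insert -al- after the first vowel.
So zusod → dezusod.

dezusod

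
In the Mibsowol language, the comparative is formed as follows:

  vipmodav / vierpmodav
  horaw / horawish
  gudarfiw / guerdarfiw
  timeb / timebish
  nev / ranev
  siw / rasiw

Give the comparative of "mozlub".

siw and horaw both end in -w yet inflect differently (rasiw, horawish), so the final letter is not what conditions the rule; the number of vowels is.
"mozlub" has 2 vowels. The stems with 2 vowels (timeb → timebish, horaw → horawish) add -ish.
So mozlub → mozlubish.

mozlubish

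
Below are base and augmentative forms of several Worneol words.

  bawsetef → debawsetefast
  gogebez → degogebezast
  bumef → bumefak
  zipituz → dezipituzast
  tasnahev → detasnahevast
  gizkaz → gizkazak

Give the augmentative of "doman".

gizkaz and gogebez both end in -z yet inflect differently (gizkazak, degogebezast), so the final letter is not what conditions the rule; the number of vowels is.
"doman" has 2 vowels. The stems with 2 vowels (bumef → bumefak, gizkaz → gizkazak) add -ak.
So doman → domanak.

domanak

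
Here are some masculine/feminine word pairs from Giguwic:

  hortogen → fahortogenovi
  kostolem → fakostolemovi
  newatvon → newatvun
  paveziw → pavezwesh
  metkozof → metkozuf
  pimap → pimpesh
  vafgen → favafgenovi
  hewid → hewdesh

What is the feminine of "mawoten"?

famawotenovi

newatvon and vafgen both end in -n yet inflect differently (newatvun, favafgenovi), so the final letter is not what conditions the rule; the last vowel is.
"mawoten" has last vowel 'e'. The stems whose last vowel is 'e' (vafgen → favafgenovi, kostolem → fakostolemovi, hortogen → fahortogenovi) add fa- … -ovi around the stem.
So mawoten → famawotenovi.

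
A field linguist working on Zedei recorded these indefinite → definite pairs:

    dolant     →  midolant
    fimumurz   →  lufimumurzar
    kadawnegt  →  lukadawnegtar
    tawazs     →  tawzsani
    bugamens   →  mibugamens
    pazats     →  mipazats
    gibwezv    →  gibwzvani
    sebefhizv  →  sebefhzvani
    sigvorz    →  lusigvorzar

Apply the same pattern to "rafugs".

lurafugsar

tawazs and pazats both end in -s yet inflect differently (tawzsani, mipazats), so the final letter is not what conditions the rule; the second-to-last letter is.
"rafugs" has second-to-last letter 'g'. The one such stem in the data (kadawnegt → lukadawnegtar) adds lu- … -ar around the stem, so the same rule applies.
The other patterns: stems whose second-to-last letter is 'z' delete the last vowel and add -ani; stems whose second-to-last letter is 'n' or 't' add the prefix mi-.
So rafugs → lurafugsar.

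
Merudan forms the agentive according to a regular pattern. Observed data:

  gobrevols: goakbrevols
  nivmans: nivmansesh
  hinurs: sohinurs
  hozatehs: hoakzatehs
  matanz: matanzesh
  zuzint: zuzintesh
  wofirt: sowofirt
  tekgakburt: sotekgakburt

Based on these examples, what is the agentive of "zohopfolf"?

nivmans and hinurs both end in -s yet inflect differently (nivmansesh, sohinurs), so the final letter is not what conditions the rule; the second-to-last letter is.
"zohopfolf" has second-to-last letter 'l'. The one such stem in the data (gobrevols → goakbrevols) inserts -ak- after the first vowel (as does hozatehs), so the same rule applies.
So zohopfolf → zoakhopfolf.

zoakhopfolf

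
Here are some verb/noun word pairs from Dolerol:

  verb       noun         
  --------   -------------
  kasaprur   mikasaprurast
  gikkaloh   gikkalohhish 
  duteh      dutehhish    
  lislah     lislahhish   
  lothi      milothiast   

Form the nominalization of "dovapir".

midovapirast

lothi and lislah both begin with l- yet inflect differently (milothiast, lislahhish), so the first letter is not what conditions the rule; the final letter is.
"dovapir" ends in -r. The one such stem in the data (kasaprur → mikasaprurast) adds mi- … -ast around the stem, so the same rule applies.
So dovapir → midovapirast.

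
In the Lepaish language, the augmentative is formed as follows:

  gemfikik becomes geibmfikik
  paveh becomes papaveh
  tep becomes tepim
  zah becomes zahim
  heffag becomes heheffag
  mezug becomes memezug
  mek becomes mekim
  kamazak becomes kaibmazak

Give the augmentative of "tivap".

titivap

zah and paveh both end in -h yet inflect differently (zahim, papaveh), so the final letter is not what conditions the rule; the number of vowels is.
"tivap" has 2 vowels. The stems with 2 vowels (mezug → memezug, heffag → heheffag, paveh → papaveh) repeat the first consonant+vowel as a prefix.
The other patterns: stems with 1 vowel add -im; stems with 3 vowels insert -ib- after the first vowel.
So tivap → titivap.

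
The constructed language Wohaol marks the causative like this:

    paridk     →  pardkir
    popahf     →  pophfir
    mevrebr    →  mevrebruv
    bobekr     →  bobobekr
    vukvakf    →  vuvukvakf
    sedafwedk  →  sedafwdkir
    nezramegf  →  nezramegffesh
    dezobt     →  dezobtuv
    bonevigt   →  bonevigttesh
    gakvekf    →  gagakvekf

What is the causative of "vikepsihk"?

mevrebr and bobekr both end in -r yet inflect differently (mevrebruv, bobobekr), so the final letter is not what conditions the rule; the second-to-last letter is.
"vikepsihk" has second-to-last letter 'h'. The one such stem in the data (popahf → pophfir) deletes the last vowel and adds -ir (as do sedafwedk, paridk), so the same rule applies.
The other patterns: stems whose second-to-last letter is 'b' add -uv; stems whose second-to-last letter is 'k' repeat the first consonant+vowel as a prefix; stems whose second-to-last letter is 'g' double the final consonant and add -esh.
So vikepsihk → vikepshkir.

vikepshkir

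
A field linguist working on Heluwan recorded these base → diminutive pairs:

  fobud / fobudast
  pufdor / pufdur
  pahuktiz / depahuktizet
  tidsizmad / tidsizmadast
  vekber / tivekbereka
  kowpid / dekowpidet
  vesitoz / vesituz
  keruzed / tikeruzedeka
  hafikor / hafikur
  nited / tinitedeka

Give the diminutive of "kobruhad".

kobruhadast

nited and tidsizmad both end in -d yet inflect differently (tinitedeka, tidsizmadast), so the final letter is not what conditions the rule; the last vowel is.
"kobruhad" has last vowel 'a'. The one such stem in the data (tidsizmad → tidsizmadast) adds -ast, so the same rule applies.
So kobruhad → kobruhadast.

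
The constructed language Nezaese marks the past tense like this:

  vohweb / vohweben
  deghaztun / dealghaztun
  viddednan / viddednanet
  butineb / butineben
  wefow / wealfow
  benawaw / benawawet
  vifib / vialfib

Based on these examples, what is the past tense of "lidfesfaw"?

lidfesfawet

vohweb and vifib both end in -b yet inflect differently (vohweben, vialfib), so the final letter is not what conditions the rule; the last vowel is.
"lidfesfaw" has last vowel 'a'. The stems whose last vowel is 'a' (benawaw → benawawet, viddednan → viddednanet) add -et.
The other patterns: stems whose last vowel is 'e' add -en; stems whose last vowel is 'i', 'o' or 'u' insert -al- after the first vowel.
So lidfesfaw → lidfesfawet.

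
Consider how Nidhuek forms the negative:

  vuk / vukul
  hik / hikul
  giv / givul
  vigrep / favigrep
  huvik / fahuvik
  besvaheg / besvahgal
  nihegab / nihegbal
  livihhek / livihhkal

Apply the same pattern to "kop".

vuk and huvik both end in -k yet inflect differently (vukul, fahuvik), so the final letter is not what conditions the rule; the number of vowels is.
"kop" has 1 vowel. The stems with 1 vowel (vuk → vukul, hik → hikul, giv → givul) add -ul.
The other patterns: stems with 2 vowels add the prefix fa-; stems with 3 vowels delete the last vowel and add -al.
So kop → kopul.

kopul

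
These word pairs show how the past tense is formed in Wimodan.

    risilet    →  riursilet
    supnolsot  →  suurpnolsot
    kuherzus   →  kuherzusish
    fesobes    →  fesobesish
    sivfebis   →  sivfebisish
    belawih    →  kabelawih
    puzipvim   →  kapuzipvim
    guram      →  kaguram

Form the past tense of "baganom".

kabaganom

risilet and fesobes both have last vowel 'e' yet inflect differently (riursilet, fesobesish), so the last vowel is not what conditions the rule; the final letter is.
"baganom" ends in -m. The stems ending in -m (puzipvim → kapuzipvim, guram → kaguram) add the prefix ka-.
The other patterns: stems ending in -t insert -ur- after the first vowel; stems ending in -s add -ish.
So baganom → kabaganom.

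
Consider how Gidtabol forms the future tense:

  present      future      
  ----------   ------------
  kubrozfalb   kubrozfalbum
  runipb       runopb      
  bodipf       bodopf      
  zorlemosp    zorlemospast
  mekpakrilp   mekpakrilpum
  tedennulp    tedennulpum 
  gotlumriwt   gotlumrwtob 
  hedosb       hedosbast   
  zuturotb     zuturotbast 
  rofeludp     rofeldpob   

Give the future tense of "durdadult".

durdadultum

rofeludp and tedennulp both end in -p yet inflect differently (rofeldpob, tedennulpum), so the final letter is not what conditions the rule; the second-to-last letter is.
"durdadult" has second-to-last letter 'l'. The stems whose second-to-last letter is 'l' (kubrozfalb → kubrozfalbum, tedennulp → tedennulpum, mekpakrilp → mekpakrilpum) add -um.
The other patterns: stems whose second-to-last letter is 'd' or 'w' delete the last vowel and add -ob; stems whose second-to-last letter is 'p' change the last vowel to 'o'; stems whose second-to-last letter is 's' or 't' add -ast.
So durdadult → durdadultum.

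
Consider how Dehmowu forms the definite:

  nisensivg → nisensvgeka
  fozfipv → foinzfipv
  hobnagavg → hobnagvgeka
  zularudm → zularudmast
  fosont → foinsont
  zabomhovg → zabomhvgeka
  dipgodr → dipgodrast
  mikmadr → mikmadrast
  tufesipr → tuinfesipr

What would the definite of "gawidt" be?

"gawidt" has second-to-last letter 'd'. The stems whose second-to-last letter is 'd' (zularudm → zularudmast, mikmadr → mikmadrast, dipgodr → dipgodrast) add -ast.
So gawidt → gawidtast.

gawidtast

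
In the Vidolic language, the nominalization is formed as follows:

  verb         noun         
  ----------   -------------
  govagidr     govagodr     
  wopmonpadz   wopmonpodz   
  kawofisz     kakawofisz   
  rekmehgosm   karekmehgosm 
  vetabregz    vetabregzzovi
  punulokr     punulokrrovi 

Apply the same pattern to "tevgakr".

tevgakrrovi

wopmonpadz and kawofisz both end in -z yet inflect differently (wopmonpodz, kakawofisz), so the final letter is not what conditions the rule; the second-to-last letter is.
"tevgakr" has second-to-last letter 'k'. The one such stem in the data (punulokr → punulokrrovi) doubles the final consonant and adds -ovi (as does vetabregz), so the same rule applies.
The other patterns: stems whose second-to-last letter is 'd' change the last vowel to 'o'; stems whose second-to-last letter is 's' add the prefix ka-.
So tevgakr → tevgakrrovi.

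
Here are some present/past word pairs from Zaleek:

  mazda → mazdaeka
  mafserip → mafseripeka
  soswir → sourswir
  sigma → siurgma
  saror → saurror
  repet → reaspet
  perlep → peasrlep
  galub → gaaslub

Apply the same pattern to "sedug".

"sedug" begins with s-. The stems beginning with s- (soswir → sourswir, sigma → siurgma, saror → saurror) insert -ur- after the first vowel.
So sedug → seurdug.

seurdug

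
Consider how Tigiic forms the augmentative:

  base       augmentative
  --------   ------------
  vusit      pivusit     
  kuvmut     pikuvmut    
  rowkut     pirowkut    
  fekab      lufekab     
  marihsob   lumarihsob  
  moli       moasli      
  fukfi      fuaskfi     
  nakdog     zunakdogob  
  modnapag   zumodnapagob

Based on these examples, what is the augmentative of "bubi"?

"bubi" ends in -i. The stems ending in -i (moli → moasli, fukfi → fuaskfi) insert -as- after the first vowel.
The other patterns: stems ending in -t add the prefix pi-; stems ending in -b add the prefix lu-; stems ending in -g add zu- … -ob around the stem.
So bubi → buasbi.

buasbi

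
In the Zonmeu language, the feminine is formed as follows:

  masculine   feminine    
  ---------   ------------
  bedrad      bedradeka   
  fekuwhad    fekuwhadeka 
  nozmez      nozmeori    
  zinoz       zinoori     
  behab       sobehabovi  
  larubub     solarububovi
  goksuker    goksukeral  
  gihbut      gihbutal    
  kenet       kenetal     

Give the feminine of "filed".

filedeka

bedrad and behab both have last vowel 'a' yet inflect differently (bedradeka, sobehabovi), so the last vowel is not what conditions the rule; the final letter is.
"filed" ends in -d. The stems ending in -d (bedrad → bedradeka, fekuwhad → fekuwhadeka) add -eka.
So filed → filedeka.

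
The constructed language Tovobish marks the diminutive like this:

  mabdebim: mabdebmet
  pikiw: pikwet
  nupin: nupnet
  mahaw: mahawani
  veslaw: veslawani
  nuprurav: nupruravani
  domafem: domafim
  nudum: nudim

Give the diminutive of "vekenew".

vekeniw

"vekenew" has last vowel 'e'. The one such stem in the data (domafem → domafim) changes the last vowel to 'i' (as does nudum), so the same rule applies.
The other patterns: stems whose last vowel is 'i' delete the last vowel and add -et; stems whose last vowel is 'a' add -ani.
So vekenew → vekeniw.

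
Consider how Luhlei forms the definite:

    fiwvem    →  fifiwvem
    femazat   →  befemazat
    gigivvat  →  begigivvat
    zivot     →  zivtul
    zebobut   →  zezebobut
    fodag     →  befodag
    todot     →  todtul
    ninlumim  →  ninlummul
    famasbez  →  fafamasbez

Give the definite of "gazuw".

gagazuw

zebobut and gigivvat both end in -t yet inflect differently (zezebobut, begigivvat), so the final letter is not what conditions the rule; the last vowel is.
"gazuw" has last vowel 'u'. The one such stem in the data (zebobut → zezebobut) repeats the first consonant+vowel as a prefix (as do famasbez, fiwvem), so the same rule applies.
So gazuw → gagazuw.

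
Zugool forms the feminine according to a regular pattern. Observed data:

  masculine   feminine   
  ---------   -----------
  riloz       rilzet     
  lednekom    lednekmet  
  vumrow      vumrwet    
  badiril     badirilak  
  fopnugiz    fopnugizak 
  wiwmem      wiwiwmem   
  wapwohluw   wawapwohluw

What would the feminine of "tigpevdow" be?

tigpevdwet

"tigpevdow" has last vowel 'o'. The stems whose last vowel is 'o' (riloz → rilzet, lednekom → lednekmet, vumrow → vumrwet) delete the last vowel and add -et.
So tigpevdow → tigpevdwet.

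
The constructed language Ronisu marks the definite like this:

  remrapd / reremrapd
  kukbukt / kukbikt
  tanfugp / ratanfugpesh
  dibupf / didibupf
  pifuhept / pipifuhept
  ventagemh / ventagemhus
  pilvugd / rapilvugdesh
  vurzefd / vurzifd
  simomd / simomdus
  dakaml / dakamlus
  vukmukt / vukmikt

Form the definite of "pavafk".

"pavafk" has second-to-last letter 'f'. The one such stem in the data (vurzefd → vurzifd) changes the last vowel to 'i' (as do vukmukt, kukbukt), so the same rule applies.
So pavafk → pavifk.

pavifk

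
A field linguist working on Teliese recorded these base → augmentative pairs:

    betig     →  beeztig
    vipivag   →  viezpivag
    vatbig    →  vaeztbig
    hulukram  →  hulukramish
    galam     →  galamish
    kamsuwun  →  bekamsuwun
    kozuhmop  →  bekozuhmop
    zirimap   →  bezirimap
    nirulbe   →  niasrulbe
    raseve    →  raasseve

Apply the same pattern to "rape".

raaspe

"rape" ends in -e. The stems ending in -e (nirulbe → niasrulbe, raseve → raasseve) insert -as- after the first vowel.
The other patterns: stems ending in -g insert -ez- after the first vowel; stems ending in -m add -ish; stems ending in -n or -p add the prefix be-.
So rape → raaspe.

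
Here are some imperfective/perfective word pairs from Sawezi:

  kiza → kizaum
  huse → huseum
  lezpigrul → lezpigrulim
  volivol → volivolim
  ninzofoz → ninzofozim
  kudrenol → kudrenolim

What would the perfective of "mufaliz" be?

kiza and kudrenol both begin with k- yet inflect differently (kizaum, kudrenolim), so the first letter is not what conditions the rule; whether the stem ends in a vowel or a consonant is.
"mufaliz" ends in a consonant. The stems ending in a consonant (lezpigrul → lezpigrulim, volivol → volivolim, ninzofoz → ninzofozim) add -im.
So mufaliz → mufalizim.

mufalizim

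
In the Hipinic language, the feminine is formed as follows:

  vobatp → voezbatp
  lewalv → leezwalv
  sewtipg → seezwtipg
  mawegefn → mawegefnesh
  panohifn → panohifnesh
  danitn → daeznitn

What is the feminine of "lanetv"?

panohifn and danitn both end in -n yet inflect differently (panohifnesh, daeznitn), so the final letter is not what conditions the rule; the second-to-last letter is.
"lanetv" has second-to-last letter 't'. The stems whose second-to-last letter is 't' (danitn → daeznitn, vobatp → voezbatp) insert -ez- after the first vowel.
The other pattern: stems whose second-to-last letter is 'f' add -esh.
So lanetv → laeznetv.

laeznetv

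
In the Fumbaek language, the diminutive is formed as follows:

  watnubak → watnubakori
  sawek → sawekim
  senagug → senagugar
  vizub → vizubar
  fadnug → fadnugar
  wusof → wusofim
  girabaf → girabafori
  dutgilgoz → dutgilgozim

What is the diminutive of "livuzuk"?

livuzukar

girabaf and wusof both end in -f yet inflect differently (girabafori, wusofim), so the final letter is not what conditions the rule; the last vowel is.
"livuzuk" has last vowel 'u'. The stems whose last vowel is 'u' (senagug → senagugar, vizub → vizubar, fadnug → fadnugar) add -ar.
The other patterns: stems whose last vowel is 'a' add -ori; stems whose last vowel is 'e' or 'o' add -im.
So livuzuk → livuzukar.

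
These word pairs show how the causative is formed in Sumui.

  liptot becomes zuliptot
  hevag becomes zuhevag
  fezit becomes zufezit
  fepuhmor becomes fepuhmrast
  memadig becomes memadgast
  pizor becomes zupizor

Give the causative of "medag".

"medag" has 2 vowels. The stems with 2 vowels (fezit → zufezit, liptot → zuliptot, pizor → zupizor) add the prefix zu-.
So medag → zumedag.

zumedag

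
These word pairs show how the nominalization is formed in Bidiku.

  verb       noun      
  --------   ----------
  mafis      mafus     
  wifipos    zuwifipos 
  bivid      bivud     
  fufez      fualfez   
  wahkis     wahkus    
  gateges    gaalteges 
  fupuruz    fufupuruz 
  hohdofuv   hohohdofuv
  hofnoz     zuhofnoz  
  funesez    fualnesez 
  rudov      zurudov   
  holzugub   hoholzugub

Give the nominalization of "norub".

nonorub

fufez and fupuruz both end in -z yet inflect differently (fualfez, fufupuruz), so the final letter is not what conditions the rule; the last vowel is.
"norub" has last vowel 'u'. The stems whose last vowel is 'u' (fupuruz → fufupuruz, holzugub → hoholzugub, hohdofuv → hohohdofuv) repeat the first consonant+vowel as a prefix.
The other patterns: stems whose last vowel is 'e' insert -al- after the first vowel; stems whose last vowel is 'i' change the last vowel to 'u'; stems whose last vowel is 'o' add the prefix zu-.
So norub → nonorub.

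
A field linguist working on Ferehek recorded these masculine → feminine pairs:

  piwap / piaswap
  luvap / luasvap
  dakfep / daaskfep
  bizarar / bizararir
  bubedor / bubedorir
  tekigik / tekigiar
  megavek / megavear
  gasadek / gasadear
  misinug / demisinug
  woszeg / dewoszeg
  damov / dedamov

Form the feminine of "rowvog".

"rowvog" ends in -g. The stems ending in -g (misinug → demisinug, woszeg → dewoszeg) add the prefix de-.
The other patterns: stems ending in -p insert -as- after the first vowel; stems ending in -r add -ir; stems ending in -k drop the final letter and add -ar.
So rowvog → derowvog.

derowvog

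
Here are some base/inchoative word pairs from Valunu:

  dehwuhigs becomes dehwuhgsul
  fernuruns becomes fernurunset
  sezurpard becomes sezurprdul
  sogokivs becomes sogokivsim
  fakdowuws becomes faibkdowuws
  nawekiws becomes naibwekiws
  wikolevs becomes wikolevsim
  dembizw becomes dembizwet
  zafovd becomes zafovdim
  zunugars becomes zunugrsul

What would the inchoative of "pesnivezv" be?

wikolevs and nawekiws both end in -s yet inflect differently (wikolevsim, naibwekiws), so the final letter is not what conditions the rule; the second-to-last letter is.
"pesnivezv" has second-to-last letter 'z'. The one such stem in the data (dembizw → dembizwet) adds -et, so the same rule applies.
The other patterns: stems whose second-to-last letter is 'v' add -im; stems whose second-to-last letter is 'w' insert -ib- after the first vowel; stems whose second-to-last letter is 'g' or 'r' delete the last vowel and add -ul.
So pesnivezv → pesnivezvet.

pesnivezvet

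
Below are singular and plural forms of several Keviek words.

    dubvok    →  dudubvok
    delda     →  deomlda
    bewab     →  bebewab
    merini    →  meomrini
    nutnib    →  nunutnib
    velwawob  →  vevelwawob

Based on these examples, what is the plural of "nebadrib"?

nenebadrib

nutnib and merini both have last vowel 'i' yet inflect differently (nunutnib, meomrini), so the last vowel is not what conditions the rule; whether the stem ends in a vowel or a consonant is.
"nebadrib" ends in a consonant. The stems ending in a consonant (velwawob → vevelwawob, dubvok → dudubvok, bewab → bebewab) repeat the first consonant+vowel as a prefix.
The other pattern: stems ending in a vowel insert -om- after the first vowel.
So nebadrib → nenebadrib.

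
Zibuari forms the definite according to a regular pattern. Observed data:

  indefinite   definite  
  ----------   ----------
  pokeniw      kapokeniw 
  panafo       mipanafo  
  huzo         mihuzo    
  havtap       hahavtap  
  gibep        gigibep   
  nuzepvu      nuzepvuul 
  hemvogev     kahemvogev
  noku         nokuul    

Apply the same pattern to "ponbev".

kaponbev

gibep and hemvogev both have last vowel 'e' yet inflect differently (gigibep, kahemvogev), so the last vowel is not what conditions the rule; the final letter is.
"ponbev" ends in -v. The one such stem in the data (hemvogev → kahemvogev) adds the prefix ka-, so the same rule applies.
The other patterns: stems ending in -u add -ul; stems ending in -p repeat the first consonant+vowel as a prefix; stems ending in -o add the prefix mi-.
So ponbev → kaponbev.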